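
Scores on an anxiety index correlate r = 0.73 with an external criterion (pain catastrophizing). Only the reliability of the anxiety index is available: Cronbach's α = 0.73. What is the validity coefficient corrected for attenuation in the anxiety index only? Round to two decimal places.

Single correction: r_c = r_obs / √r_xx = 0.73 / √0.73 = 0.73 / 0.8544 ≈ 0.85.

0.85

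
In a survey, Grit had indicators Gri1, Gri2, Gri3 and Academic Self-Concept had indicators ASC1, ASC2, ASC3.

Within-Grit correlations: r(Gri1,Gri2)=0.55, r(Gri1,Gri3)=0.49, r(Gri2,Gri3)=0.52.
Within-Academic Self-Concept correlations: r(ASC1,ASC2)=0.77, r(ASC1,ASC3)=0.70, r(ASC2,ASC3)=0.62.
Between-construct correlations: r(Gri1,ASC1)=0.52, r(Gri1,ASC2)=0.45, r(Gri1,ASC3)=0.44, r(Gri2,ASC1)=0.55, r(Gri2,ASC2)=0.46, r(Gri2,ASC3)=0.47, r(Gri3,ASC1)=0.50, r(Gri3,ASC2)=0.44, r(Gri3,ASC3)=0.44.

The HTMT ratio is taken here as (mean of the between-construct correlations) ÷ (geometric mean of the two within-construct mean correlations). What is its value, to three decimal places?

Mean heterotrait r = 4.27/9 = 0.4744.
Mean within-Gri = 1.56/3 = 0.5200; mean within-ASC = 2.09/3 = 0.6967.
Geometric mean = √(0.5200 × 0.6967) = 0.6019.
HTMT = 0.4744 / 0.6019 = 0.788.

0.788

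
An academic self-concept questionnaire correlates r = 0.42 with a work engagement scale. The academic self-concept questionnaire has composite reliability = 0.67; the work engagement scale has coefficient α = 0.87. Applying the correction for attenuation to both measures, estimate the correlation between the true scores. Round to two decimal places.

r_true = r_obs / √(r_xx · r_yy) = 0.42 / √(0.67 × 0.87) = 0.42 / √0.5829 = 0.42 / 0.7635 ≈ 0.55.

0.55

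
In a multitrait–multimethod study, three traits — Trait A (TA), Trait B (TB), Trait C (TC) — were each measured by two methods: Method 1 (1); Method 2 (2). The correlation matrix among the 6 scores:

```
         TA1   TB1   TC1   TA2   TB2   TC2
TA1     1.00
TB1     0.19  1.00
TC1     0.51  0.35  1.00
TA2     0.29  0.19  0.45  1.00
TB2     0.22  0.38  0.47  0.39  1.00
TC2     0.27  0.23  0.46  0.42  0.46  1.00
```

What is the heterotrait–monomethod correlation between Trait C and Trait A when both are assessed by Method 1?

0.51

Different traits, same method: r(TC1, TA1) = 0.51.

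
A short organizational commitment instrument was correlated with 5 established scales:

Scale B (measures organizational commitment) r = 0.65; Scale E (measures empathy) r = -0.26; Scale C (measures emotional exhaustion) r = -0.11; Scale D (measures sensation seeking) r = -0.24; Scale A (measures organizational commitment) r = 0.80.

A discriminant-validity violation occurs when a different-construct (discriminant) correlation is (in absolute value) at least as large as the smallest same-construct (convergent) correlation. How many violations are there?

0

Convergent (same construct = organizational commitment): Scale B, Scale A.
Smallest convergent = 0.65. Discriminant |r|: 0.26, 0.11, 0.24; count ≥ 0.65 → 0.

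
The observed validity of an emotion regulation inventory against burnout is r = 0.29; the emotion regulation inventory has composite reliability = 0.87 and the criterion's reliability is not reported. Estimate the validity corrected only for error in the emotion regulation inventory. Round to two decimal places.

0.31

Single correction: r_c = r_obs / √r_xx = 0.29 / √0.87 = 0.29 / 0.9327 ≈ 0.31.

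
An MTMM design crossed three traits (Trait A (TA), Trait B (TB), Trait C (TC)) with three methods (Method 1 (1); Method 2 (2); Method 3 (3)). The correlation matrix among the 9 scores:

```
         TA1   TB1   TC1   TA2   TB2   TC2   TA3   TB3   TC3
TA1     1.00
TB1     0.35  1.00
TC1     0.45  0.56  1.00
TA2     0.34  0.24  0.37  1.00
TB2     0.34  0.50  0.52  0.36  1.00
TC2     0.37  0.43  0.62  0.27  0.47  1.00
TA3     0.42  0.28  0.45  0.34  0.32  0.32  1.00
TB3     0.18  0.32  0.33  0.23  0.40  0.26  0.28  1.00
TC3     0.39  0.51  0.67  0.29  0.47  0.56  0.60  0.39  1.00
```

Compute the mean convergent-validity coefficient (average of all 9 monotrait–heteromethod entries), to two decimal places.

Convergent values: 0.34, 0.42, 0.34, 0.50, 0.32, 0.40, 0.62, 0.67, 0.56; mean = 4.17/9 = 0.46.

0.46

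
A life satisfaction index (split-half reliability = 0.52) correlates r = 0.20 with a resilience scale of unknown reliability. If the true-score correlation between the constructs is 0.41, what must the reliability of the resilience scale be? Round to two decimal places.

r_true = r_obs / √(r_xx · r_yy) ⇒ 0.41 = 0.20 / √(0.52 · r_yy).
√(0.52 · r_yy) = 0.20 / 0.41 = 0.4878; 0.52 · r_yy = 0.2379; r_yy = 0.2379 / 0.52 ≈ 0.46.

0.46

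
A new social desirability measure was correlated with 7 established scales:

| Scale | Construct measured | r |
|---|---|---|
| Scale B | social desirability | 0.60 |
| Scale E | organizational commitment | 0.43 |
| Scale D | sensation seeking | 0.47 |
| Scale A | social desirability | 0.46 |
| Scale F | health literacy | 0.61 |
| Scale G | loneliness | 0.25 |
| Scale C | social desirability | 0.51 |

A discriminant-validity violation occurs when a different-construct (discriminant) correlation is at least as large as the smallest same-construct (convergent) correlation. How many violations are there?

2

Convergent (same construct = social desirability): Scale B, Scale A, Scale C.
Smallest convergent = 0.46. Discriminant values: 0.43, 0.47, 0.61, 0.25; count ≥ 0.46 → 2.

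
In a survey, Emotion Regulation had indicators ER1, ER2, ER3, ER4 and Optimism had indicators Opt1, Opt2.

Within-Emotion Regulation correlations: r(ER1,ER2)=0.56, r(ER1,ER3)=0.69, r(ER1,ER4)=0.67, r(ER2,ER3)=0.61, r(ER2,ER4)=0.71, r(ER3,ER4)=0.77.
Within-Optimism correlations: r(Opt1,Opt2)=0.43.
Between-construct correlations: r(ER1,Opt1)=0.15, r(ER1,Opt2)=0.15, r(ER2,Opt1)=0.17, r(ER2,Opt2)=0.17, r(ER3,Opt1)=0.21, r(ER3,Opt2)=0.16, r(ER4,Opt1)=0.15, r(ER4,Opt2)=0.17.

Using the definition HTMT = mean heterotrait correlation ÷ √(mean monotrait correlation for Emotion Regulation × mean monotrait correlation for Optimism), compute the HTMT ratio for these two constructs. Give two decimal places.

0.31

Between-construct mean = 1.33/8 = 0.1663.
Mean within-ER = 4.01/6 = 0.6683; mean within-Opt = 0.43/1 = 0.4300.
Geometric mean = √(0.6683 × 0.4300) = 0.5361.
HTMT = 0.1663 / 0.5361 = 0.31.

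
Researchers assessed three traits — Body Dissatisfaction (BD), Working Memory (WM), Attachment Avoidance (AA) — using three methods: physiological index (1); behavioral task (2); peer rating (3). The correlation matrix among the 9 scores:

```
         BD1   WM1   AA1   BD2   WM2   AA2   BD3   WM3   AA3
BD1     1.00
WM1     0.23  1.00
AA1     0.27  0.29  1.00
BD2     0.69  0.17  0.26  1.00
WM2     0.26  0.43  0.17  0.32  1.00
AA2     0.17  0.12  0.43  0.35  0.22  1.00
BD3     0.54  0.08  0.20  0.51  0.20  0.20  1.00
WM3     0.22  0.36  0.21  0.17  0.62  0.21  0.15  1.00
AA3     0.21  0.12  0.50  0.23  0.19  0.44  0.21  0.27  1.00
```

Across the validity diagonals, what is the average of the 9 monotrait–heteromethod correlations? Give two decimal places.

Convergent values: 0.69, 0.54, 0.51, 0.43, 0.36, 0.62, 0.43, 0.50, 0.44; mean = 4.52/9 = 0.50.

0.50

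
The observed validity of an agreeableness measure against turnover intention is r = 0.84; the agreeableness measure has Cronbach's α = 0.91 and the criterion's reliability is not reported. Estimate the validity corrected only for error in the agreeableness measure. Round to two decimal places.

Single correction: r_c = r_obs / √r_xx = 0.84 / √0.91 = 0.84 / 0.9539 ≈ 0.88.

0.88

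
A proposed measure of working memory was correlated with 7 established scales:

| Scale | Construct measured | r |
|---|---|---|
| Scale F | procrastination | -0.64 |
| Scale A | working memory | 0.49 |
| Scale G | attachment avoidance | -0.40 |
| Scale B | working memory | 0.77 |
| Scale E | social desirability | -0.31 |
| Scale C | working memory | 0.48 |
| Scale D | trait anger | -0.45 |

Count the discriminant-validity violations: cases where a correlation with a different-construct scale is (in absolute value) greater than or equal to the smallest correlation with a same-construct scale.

Convergent (same construct = working memory): Scale A, Scale B, Scale C.
Smallest convergent = 0.48. Discriminant |r|: 0.64, 0.40, 0.31, 0.45; count ≥ 0.48 → 1.

1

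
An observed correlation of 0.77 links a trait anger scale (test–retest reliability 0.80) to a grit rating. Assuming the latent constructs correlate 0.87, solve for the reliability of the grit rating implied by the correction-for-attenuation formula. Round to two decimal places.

0.98

r_true = r_obs / √(r_xx · r_yy) ⇒ 0.87 = 0.77 / √(0.80 · r_yy).
√(0.80 · r_yy) = 0.77 / 0.87 = 0.8851; 0.80 · r_yy = 0.7834; r_yy = 0.7834 / 0.80 ≈ 0.98.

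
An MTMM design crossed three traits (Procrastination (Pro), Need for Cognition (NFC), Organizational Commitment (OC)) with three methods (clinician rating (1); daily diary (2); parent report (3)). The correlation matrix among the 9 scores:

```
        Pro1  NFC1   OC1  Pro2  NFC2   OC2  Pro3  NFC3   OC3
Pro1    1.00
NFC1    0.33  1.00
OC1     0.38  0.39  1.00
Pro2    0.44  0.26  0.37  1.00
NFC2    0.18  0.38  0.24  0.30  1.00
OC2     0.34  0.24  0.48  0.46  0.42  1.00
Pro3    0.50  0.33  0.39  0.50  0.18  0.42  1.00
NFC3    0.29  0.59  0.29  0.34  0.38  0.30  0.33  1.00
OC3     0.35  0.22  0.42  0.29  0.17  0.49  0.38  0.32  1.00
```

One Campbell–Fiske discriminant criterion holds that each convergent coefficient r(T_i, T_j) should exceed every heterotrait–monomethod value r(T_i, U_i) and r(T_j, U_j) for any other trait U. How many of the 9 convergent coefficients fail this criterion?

3

Convergent coefficients and their comparison sets:
Pro (methods 1·2): 0.44 vs {0.33, 0.30, 0.38, 0.46} → fail.
Pro (methods 1·3): 0.50 vs {0.33, 0.33, 0.38, 0.38} → pass.
Pro (methods 2·3): 0.50 vs {0.30, 0.33, 0.46, 0.38} → pass.
NFC (methods 1·2): 0.38 vs {0.33, 0.30, 0.39, 0.42} → fail.
NFC (methods 1·3): 0.59 vs {0.33, 0.33, 0.39, 0.32} → pass.
NFC (methods 2·3): 0.38 vs {0.30, 0.33, 0.42, 0.32} → fail.
OC (methods 1·2): 0.48 vs {0.38, 0.46, 0.39, 0.42} → pass.
OC (methods 1·3): 0.42 vs {0.38, 0.38, 0.39, 0.32} → pass.
OC (methods 2·3): 0.49 vs {0.46, 0.38, 0.42, 0.32} → pass.
3 of 9 fail.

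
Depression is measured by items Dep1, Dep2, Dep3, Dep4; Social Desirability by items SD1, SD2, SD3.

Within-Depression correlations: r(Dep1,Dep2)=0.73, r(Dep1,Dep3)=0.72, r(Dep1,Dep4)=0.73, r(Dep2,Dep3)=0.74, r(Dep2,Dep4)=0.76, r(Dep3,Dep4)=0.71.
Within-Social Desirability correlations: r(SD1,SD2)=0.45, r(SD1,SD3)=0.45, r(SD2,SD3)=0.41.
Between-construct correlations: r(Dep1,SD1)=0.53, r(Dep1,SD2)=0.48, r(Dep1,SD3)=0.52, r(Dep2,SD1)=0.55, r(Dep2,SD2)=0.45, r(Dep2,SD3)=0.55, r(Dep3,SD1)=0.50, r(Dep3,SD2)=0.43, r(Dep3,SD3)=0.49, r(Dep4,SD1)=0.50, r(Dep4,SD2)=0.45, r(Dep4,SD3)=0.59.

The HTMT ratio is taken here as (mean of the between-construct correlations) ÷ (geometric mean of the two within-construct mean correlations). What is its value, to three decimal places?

Mean between = 6.04/12 = 0.5033.
Mean within-Dep = 4.39/6 = 0.7317; mean within-SD = 1.31/3 = 0.4367.
Geometric mean = √(0.7317 × 0.4367) = 0.5653.
HTMT = 0.5033 / 0.5653 = 0.890.

0.890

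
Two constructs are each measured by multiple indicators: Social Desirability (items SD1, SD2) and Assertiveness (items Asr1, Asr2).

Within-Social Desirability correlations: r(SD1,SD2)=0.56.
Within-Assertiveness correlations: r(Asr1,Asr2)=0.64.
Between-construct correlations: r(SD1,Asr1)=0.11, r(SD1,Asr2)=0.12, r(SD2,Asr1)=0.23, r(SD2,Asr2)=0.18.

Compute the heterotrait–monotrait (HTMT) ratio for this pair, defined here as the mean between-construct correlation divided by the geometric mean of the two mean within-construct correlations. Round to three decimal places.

0.267

Mean between = 0.64/4 = 0.1600.
Mean within-SD = 0.56/1 = 0.5600; mean within-Asr = 0.64/1 = 0.6400.
Geometric mean = √(0.5600 × 0.6400) = 0.5987.
HTMT = 0.1600 / 0.5987 = 0.267.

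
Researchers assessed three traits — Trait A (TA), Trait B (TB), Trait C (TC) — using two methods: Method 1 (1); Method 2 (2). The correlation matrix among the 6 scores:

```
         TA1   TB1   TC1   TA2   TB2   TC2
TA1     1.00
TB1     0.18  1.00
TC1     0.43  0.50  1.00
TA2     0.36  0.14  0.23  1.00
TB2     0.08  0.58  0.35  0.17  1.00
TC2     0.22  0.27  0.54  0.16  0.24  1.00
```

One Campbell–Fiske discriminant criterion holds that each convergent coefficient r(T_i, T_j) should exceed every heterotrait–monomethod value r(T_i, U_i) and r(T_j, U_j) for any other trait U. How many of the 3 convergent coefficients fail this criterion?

Each convergent coefficient versus the relevant comparison correlations:
TA (methods 1·2): 0.36 vs {0.18, 0.17, 0.43, 0.16} → fail.
TB (methods 1·2): 0.58 vs {0.18, 0.17, 0.50, 0.24} → pass.
TC (methods 1·2): 0.54 vs {0.43, 0.16, 0.50, 0.24} → pass.
1 of 3 fail.

1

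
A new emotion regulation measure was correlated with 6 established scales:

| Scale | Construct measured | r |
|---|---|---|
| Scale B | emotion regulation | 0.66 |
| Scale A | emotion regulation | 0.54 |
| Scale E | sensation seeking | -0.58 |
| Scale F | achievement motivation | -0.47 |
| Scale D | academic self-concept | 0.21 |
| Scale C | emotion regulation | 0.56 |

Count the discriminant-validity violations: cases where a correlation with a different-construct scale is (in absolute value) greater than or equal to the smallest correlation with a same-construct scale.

1

Convergent (same construct = emotion regulation): Scale B, Scale A, Scale C.
Smallest convergent = 0.54. Discriminant |r|: 0.58, 0.47, 0.21; count ≥ 0.54 → 1.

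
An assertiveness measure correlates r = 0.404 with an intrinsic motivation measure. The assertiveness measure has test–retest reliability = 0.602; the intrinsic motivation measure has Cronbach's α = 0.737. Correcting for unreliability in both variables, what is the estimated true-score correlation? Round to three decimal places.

r_true = r_obs / √(r_xx · r_yy) = 0.404 / √(0.602 × 0.737) = 0.404 / √0.443674 = 0.404 / 0.6661 ≈ 0.607.

0.607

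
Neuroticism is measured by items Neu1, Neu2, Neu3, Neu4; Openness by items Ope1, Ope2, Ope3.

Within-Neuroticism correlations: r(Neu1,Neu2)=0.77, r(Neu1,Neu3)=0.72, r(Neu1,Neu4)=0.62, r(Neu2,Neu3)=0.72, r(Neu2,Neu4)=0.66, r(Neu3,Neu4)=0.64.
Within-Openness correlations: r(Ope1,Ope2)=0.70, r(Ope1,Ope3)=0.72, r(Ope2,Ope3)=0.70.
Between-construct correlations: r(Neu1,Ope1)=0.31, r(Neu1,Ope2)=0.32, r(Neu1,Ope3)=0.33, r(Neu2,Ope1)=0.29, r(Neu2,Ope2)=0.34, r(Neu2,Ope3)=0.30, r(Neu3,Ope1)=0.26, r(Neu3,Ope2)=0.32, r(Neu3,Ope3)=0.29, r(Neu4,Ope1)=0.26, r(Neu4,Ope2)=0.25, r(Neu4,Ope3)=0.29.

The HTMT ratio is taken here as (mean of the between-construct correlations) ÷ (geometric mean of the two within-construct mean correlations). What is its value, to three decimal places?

Mean between = 3.56/12 = 0.2967.
Mean within-Neu = 4.13/6 = 0.6883; mean within-Ope = 2.12/3 = 0.7067.
Geometric mean = √(0.6883 × 0.7067) = 0.6974.
HTMT = 0.2967 / 0.6974 = 0.425.

0.425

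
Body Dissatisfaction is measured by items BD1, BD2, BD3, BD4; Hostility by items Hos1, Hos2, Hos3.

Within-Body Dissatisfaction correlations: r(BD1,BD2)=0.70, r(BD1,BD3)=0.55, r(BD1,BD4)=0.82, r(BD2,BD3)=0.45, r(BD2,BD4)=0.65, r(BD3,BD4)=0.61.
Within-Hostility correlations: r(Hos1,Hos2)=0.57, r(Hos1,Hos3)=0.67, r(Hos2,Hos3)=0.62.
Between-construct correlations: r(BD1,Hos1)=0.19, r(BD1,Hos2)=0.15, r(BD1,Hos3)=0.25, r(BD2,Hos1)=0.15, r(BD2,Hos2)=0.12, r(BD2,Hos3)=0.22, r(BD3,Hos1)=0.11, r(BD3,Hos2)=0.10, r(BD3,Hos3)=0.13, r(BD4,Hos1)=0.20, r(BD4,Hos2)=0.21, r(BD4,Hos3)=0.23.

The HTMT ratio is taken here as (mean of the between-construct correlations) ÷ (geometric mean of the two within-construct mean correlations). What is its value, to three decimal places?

0.275

Mean between = 2.06/12 = 0.1717.
Mean within-BD = 3.78/6 = 0.6300; mean within-Hos = 1.86/3 = 0.6200.
Geometric mean = √(0.6300 × 0.6200) = 0.6250.
HTMT = 0.1717 / 0.6250 = 0.275.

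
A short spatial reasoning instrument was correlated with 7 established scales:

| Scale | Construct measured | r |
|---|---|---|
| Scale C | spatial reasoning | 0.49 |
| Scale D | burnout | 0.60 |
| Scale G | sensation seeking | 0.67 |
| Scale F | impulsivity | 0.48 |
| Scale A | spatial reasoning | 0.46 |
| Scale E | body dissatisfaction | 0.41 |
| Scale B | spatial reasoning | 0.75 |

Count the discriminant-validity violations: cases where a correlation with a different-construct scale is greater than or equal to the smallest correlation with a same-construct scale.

3

Convergent (same construct = spatial reasoning): Scale C, Scale A, Scale B.
Smallest convergent = 0.46. Discriminant values: 0.60, 0.67, 0.48, 0.41; count ≥ 0.46 → 3.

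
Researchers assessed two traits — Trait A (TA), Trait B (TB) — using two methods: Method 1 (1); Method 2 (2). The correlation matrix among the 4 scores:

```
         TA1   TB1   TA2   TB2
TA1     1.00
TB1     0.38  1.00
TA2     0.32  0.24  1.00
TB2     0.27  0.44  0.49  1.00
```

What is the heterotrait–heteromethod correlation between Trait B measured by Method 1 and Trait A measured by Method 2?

0.24

Different traits and methods: r(TB1, TA2) = 0.24.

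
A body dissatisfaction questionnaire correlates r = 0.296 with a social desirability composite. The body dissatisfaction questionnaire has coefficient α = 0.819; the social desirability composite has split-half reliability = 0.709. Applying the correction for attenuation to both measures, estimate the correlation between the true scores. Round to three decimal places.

r_true = r_obs / √(r_xx · r_yy) = 0.296 / √(0.819 × 0.709) = 0.296 / √0.580671 = 0.296 / 0.7620 ≈ 0.388.

0.388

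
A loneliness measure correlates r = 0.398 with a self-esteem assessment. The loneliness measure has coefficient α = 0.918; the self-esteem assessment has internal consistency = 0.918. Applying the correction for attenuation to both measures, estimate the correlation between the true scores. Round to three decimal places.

0.434

r_true = r_obs / √(r_xx · r_yy) = 0.398 / √(0.918 × 0.918) = 0.398 / √0.842724 = 0.398 / 0.9180 ≈ 0.434.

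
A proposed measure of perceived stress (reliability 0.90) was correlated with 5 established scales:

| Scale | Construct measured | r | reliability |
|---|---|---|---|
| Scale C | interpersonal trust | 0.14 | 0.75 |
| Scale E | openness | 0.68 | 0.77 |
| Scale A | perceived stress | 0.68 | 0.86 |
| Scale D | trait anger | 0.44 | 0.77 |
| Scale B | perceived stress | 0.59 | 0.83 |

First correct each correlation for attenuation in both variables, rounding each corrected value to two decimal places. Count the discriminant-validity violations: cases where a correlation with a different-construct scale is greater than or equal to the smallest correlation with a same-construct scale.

1

Disattenuated r (r / √(r_scale · r_new)):
  Scale C (disc): 0.14 / √(0.75·0.90) = 0.17
  Scale E (disc): 0.68 / √(0.77·0.90) = 0.82
  Scale A (conv): 0.68 / √(0.86·0.90) = 0.77
  Scale D (disc): 0.44 / √(0.77·0.90) = 0.53
  Scale B (conv): 0.59 / √(0.83·0.90) = 0.68
Smallest convergent = 0.68. Discriminant values: 0.17, 0.82, 0.53; count ≥ 0.68 → 1.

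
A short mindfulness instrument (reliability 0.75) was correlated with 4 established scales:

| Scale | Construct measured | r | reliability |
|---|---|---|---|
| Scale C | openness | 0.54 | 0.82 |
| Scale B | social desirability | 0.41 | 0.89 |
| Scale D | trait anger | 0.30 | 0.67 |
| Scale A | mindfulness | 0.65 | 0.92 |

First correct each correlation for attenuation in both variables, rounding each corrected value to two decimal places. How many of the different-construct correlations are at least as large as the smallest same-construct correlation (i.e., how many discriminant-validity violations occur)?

0

Disattenuated r (r / √(r_scale · r_new)):
  Scale C (disc): 0.54 / √(0.82·0.75) = 0.69
  Scale B (disc): 0.41 / √(0.89·0.75) = 0.50
  Scale D (disc): 0.30 / √(0.67·0.75) = 0.42
  Scale A (conv): 0.65 / √(0.92·0.75) = 0.78
Smallest convergent = 0.78. Discriminant values: 0.69, 0.50, 0.42; count ≥ 0.78 → 0.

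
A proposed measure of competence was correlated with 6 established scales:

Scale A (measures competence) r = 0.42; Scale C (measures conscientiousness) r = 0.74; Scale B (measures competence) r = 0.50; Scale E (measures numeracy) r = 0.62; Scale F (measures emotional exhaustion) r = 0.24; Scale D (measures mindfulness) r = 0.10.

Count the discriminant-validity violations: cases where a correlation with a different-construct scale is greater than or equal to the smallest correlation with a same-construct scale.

2

Convergent (same construct = competence): Scale A, Scale B.
Smallest convergent = 0.42. Discriminant values: 0.74, 0.62, 0.24, 0.10; count ≥ 0.42 → 2.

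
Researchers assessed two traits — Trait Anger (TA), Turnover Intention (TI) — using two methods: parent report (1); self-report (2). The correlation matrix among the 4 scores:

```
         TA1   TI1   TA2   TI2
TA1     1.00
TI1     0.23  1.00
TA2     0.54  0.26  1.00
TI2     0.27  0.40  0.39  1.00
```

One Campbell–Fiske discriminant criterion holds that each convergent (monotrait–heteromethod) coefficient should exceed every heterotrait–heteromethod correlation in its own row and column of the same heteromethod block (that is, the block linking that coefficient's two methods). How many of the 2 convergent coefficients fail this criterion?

0

Each convergent coefficient versus the relevant comparison correlations:
TA (methods 1·2): 0.54 vs {0.27, 0.26} → pass.
TI (methods 1·2): 0.40 vs {0.26, 0.27} → pass.
0 of 2 fail.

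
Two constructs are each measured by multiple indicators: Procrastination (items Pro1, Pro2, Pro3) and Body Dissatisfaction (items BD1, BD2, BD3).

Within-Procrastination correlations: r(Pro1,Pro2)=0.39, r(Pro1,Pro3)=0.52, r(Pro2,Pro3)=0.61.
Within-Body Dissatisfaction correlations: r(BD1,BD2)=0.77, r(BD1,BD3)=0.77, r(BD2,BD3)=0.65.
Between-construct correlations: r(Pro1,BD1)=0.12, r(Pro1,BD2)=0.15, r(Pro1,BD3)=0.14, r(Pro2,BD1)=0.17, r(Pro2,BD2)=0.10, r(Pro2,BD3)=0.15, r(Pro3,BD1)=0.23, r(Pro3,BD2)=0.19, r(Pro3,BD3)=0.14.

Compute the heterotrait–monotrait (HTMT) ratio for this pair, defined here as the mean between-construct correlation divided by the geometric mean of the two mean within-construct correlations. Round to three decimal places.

Mean heterotrait r = 1.39/9 = 0.1544.
Mean within-Pro = 1.52/3 = 0.5067; mean within-BD = 2.19/3 = 0.7300.
Geometric mean = √(0.5067 × 0.7300) = 0.6082.
HTMT = 0.1544 / 0.6082 = 0.254.

0.254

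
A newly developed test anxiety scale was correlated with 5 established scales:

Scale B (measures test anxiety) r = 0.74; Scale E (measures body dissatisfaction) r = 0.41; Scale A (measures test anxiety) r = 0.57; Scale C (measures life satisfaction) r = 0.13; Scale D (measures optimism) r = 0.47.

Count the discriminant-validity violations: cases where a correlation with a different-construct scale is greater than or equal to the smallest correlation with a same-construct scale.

Convergent (same construct = test anxiety): Scale B, Scale A.
Smallest convergent = 0.57. Discriminant values: 0.41, 0.13, 0.47; count ≥ 0.57 → 0.

0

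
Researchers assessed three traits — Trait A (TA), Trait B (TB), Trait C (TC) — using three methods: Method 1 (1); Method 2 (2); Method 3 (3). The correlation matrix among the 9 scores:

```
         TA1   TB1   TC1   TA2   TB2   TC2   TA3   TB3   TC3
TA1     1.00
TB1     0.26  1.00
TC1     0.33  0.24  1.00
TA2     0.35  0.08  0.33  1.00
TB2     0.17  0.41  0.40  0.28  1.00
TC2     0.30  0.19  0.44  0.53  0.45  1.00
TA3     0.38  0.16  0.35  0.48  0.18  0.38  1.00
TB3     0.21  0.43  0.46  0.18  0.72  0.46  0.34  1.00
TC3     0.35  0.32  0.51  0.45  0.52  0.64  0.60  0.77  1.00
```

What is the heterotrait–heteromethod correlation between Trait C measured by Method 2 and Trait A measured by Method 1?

0.30

Different traits and methods: r(TC2, TA1) = 0.30.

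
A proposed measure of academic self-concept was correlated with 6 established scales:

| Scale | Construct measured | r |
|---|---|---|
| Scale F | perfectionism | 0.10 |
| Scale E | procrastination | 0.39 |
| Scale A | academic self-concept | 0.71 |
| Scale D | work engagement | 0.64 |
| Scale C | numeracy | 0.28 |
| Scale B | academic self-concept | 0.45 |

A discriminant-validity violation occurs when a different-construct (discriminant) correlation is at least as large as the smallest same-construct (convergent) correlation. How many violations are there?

Convergent (same construct = academic self-concept): Scale A, Scale B.
Smallest convergent = 0.45. Discriminant values: 0.10, 0.39, 0.64, 0.28; count ≥ 0.45 → 1.

1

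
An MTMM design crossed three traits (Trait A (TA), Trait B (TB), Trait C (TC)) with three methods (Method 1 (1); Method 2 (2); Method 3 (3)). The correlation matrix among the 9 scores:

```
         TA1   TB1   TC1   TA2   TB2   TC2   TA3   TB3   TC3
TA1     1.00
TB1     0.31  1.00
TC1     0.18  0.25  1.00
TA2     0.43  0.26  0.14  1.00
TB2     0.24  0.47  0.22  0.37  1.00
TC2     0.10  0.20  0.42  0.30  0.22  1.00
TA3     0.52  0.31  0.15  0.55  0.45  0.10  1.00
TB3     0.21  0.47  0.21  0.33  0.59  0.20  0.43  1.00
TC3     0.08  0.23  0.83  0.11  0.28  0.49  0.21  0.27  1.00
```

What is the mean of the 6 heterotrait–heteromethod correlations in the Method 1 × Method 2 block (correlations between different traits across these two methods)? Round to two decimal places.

0.19

HTHM values (method 1 × method 2): 0.24, 0.10, 0.26, 0.20, 0.14, 0.22; mean = 1.16/6 = 0.19.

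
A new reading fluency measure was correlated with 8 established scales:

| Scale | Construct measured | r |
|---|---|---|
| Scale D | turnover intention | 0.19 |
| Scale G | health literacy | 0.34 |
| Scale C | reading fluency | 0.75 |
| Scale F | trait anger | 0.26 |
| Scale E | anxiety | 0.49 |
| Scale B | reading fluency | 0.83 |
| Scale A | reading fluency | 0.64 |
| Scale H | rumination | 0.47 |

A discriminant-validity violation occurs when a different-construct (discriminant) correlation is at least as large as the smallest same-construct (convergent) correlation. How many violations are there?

Convergent (same construct = reading fluency): Scale C, Scale B, Scale A.
Smallest convergent = 0.64. Discriminant values: 0.19, 0.34, 0.26, 0.49, 0.47; count ≥ 0.64 → 0.

0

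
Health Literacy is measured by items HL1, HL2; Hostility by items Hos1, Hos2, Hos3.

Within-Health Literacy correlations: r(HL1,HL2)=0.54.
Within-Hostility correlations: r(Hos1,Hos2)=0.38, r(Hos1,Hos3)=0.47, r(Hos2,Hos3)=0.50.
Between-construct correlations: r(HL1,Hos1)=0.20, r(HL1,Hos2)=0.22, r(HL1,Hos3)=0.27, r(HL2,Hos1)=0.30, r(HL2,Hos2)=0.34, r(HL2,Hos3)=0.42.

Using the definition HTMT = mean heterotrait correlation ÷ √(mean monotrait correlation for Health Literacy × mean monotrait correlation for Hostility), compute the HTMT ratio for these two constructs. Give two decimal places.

Mean between = 1.75/6 = 0.2917.
Mean within-HL = 0.54/1 = 0.5400; mean within-Hos = 1.35/3 = 0.4500.
Geometric mean = √(0.5400 × 0.4500) = 0.4930.
HTMT = 0.2917 / 0.4930 = 0.59.

0.59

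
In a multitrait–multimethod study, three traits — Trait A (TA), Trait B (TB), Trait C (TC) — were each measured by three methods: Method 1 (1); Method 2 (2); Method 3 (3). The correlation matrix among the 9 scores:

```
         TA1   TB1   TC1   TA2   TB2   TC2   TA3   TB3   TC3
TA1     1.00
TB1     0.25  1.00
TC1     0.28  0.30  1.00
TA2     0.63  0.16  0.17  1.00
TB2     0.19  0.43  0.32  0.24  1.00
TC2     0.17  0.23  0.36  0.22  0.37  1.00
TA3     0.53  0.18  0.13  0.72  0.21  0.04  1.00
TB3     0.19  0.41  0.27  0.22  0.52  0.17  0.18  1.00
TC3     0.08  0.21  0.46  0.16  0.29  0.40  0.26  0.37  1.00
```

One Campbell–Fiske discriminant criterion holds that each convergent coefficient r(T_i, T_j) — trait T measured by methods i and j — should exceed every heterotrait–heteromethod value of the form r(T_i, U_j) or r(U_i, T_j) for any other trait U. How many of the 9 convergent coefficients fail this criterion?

0

Each convergent coefficient versus the relevant comparison correlations:
TA (methods 1·2): 0.63 vs {0.19, 0.16, 0.17, 0.17} → pass.
TA (methods 1·3): 0.53 vs {0.19, 0.18, 0.08, 0.13} → pass.
TA (methods 2·3): 0.72 vs {0.22, 0.21, 0.16, 0.04} → pass.
TB (methods 1·2): 0.43 vs {0.16, 0.19, 0.23, 0.32} → pass.
TB (methods 1·3): 0.41 vs {0.18, 0.19, 0.21, 0.27} → pass.
TB (methods 2·3): 0.52 vs {0.21, 0.22, 0.29, 0.17} → pass.
TC (methods 1·2): 0.36 vs {0.17, 0.17, 0.32, 0.23} → pass.
TC (methods 1·3): 0.46 vs {0.13, 0.08, 0.27, 0.21} → pass.
TC (methods 2·3): 0.40 vs {0.04, 0.16, 0.17, 0.29} → pass.
0 of 9 fail.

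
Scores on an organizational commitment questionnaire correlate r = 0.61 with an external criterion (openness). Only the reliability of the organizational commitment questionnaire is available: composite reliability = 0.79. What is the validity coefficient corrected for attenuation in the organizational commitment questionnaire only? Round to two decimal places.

Single correction: r_c = r_obs / √r_xx = 0.61 / √0.79 = 0.61 / 0.8888 ≈ 0.69.

0.69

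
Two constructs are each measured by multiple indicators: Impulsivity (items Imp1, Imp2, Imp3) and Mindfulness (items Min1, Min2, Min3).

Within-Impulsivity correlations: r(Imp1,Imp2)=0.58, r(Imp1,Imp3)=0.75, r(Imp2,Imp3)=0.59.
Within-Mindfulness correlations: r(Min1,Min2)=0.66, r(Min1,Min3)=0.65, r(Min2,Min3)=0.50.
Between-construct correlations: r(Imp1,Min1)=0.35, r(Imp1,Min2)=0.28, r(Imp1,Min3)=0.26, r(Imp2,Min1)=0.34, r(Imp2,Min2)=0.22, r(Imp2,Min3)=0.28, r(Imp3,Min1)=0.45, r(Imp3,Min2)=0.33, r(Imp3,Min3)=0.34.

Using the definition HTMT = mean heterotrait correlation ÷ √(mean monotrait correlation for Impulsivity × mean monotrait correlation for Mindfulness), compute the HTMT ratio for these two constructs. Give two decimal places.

Mean heterotrait r = 2.85/9 = 0.3167.
Mean within-Imp = 1.92/3 = 0.6400; mean within-Min = 1.81/3 = 0.6033.
Geometric mean = √(0.6400 × 0.6033) = 0.6214.
HTMT = 0.3167 / 0.6214 = 0.51.

0.51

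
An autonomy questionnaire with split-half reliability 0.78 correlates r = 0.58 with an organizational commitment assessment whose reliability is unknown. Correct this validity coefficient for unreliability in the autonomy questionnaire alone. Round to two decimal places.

0.66

Single correction: r_c = r_obs / √r_xx = 0.58 / √0.78 = 0.58 / 0.8832 ≈ 0.66.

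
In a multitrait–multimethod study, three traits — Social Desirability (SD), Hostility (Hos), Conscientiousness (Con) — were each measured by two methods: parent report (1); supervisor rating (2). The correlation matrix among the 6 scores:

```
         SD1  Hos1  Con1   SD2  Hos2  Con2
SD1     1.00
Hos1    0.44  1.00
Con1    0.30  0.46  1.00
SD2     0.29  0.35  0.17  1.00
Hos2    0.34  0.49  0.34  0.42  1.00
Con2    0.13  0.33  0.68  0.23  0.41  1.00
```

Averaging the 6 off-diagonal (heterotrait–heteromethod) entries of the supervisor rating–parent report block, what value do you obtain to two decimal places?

HTHM values (method 2 × method 1): 0.35, 0.17, 0.34, 0.34, 0.13, 0.33; mean = 1.66/6 = 0.28.

0.28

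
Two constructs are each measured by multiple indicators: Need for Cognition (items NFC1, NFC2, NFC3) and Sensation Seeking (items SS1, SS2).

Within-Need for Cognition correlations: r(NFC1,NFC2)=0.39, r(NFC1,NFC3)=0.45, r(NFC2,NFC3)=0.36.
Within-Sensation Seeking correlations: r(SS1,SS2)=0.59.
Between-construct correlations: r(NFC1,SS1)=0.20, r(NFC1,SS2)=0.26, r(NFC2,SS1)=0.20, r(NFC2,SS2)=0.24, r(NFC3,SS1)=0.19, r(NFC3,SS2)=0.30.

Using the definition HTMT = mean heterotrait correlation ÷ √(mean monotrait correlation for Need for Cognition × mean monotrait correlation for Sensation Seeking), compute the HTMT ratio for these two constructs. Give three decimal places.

0.477

Between-construct mean = 1.39/6 = 0.2317.
Mean within-NFC = 1.20/3 = 0.4000; mean within-SS = 0.59/1 = 0.5900.
Geometric mean = √(0.4000 × 0.5900) = 0.4858.
HTMT = 0.2317 / 0.4858 = 0.477.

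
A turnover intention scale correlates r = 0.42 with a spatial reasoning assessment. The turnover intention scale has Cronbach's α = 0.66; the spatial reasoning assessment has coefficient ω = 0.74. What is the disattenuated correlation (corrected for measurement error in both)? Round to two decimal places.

0.60

r_true = r_obs / √(r_xx · r_yy) = 0.42 / √(0.66 × 0.74) = 0.42 / √0.4884 = 0.42 / 0.6989 ≈ 0.60.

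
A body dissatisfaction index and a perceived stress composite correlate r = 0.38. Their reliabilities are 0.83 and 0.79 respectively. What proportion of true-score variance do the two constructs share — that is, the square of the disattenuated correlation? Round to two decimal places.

Disattenuated r = 0.38 / √(0.83 × 0.79) = 0.38 / 0.8098 = 0.4693.
Shared true-score variance = 0.4693² = 0.2202 ≈ 0.22.

0.22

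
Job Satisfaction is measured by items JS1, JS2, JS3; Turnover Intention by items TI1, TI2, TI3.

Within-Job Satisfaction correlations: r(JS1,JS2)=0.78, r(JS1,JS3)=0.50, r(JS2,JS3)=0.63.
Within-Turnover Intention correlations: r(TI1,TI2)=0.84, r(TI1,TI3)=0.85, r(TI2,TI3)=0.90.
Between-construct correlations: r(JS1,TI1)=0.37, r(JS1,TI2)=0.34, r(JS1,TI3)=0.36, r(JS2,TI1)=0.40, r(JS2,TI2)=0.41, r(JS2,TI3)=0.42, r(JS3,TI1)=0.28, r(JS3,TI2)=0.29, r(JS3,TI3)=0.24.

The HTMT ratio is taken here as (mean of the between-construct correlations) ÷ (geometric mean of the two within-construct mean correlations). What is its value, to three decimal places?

0.466

Between-construct mean = 3.11/9 = 0.3456.
Mean within-JS = 1.91/3 = 0.6367; mean within-TI = 2.59/3 = 0.8633.
Geometric mean = √(0.6367 × 0.8633) = 0.7414.
HTMT = 0.3456 / 0.7414 = 0.466.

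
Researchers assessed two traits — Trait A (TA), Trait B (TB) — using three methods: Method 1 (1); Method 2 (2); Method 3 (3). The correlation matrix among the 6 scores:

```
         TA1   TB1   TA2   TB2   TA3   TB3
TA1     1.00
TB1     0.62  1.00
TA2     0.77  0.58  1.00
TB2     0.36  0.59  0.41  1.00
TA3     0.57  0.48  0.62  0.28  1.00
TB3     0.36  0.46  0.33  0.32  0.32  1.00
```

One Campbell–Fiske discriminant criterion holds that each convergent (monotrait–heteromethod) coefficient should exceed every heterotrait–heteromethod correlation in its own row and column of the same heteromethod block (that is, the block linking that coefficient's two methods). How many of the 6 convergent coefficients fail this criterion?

Checking each validity diagonal entry against its comparison values:
TA (methods 1·2): 0.77 vs {0.36, 0.58} → pass.
TA (methods 1·3): 0.57 vs {0.36, 0.48} → pass.
TA (methods 2·3): 0.62 vs {0.33, 0.28} → pass.
TB (methods 1·2): 0.59 vs {0.58, 0.36} → pass.
TB (methods 1·3): 0.46 vs {0.48, 0.36} → fail.
TB (methods 2·3): 0.32 vs {0.28, 0.33} → fail.
2 of 6 fail.

2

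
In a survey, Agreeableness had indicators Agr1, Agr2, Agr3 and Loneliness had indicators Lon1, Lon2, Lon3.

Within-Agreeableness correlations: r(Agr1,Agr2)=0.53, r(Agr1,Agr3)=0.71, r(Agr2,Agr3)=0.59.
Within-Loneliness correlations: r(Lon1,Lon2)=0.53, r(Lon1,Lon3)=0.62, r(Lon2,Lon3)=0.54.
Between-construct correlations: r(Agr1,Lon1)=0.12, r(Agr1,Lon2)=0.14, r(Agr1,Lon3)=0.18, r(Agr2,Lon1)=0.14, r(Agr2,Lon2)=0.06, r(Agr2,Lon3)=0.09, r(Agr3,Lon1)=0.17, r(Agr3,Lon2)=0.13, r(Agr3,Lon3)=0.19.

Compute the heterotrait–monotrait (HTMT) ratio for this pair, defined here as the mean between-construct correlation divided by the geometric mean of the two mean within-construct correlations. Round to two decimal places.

Between-construct mean = 1.22/9 = 0.1356.
Mean within-Agr = 1.83/3 = 0.6100; mean within-Lon = 1.69/3 = 0.5633.
Geometric mean = √(0.6100 × 0.5633) = 0.5862.
HTMT = 0.1356 / 0.5862 = 0.23.

0.23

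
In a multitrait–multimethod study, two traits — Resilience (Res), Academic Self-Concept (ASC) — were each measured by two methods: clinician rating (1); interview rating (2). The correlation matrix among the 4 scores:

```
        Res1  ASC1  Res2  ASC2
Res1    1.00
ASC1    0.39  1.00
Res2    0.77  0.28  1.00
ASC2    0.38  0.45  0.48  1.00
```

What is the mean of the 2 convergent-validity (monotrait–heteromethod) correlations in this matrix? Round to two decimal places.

Convergent values: 0.77, 0.45; mean = 1.22/2 = 0.61.

0.61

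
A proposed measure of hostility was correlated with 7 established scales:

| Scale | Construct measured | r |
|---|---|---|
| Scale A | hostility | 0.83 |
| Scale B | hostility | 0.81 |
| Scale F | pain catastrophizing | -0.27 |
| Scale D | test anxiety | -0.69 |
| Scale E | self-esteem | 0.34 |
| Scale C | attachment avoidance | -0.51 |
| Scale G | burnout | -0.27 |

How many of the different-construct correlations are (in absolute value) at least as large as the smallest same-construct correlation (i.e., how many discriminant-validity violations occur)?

0

Convergent (same construct = hostility): Scale A, Scale B.
Smallest convergent = 0.81. Discriminant |r|: 0.27, 0.69, 0.34, 0.51, 0.27; count ≥ 0.81 → 0.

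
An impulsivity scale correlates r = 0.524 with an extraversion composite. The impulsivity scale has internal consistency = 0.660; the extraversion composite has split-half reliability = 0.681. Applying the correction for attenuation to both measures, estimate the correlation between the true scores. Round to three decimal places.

0.782

r_true = r_obs / √(r_xx · r_yy) = 0.524 / √(0.660 × 0.681) = 0.524 / √0.449460 = 0.524 / 0.6704 ≈ 0.782.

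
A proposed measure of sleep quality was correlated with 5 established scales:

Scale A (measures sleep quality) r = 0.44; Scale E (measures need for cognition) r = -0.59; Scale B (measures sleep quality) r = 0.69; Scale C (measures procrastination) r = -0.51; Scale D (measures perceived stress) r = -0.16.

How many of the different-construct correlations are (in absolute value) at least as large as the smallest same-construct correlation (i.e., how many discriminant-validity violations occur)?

Convergent (same construct = sleep quality): Scale A, Scale B.
Smallest convergent = 0.44. Discriminant |r|: 0.59, 0.51, 0.16; count ≥ 0.44 → 2.

2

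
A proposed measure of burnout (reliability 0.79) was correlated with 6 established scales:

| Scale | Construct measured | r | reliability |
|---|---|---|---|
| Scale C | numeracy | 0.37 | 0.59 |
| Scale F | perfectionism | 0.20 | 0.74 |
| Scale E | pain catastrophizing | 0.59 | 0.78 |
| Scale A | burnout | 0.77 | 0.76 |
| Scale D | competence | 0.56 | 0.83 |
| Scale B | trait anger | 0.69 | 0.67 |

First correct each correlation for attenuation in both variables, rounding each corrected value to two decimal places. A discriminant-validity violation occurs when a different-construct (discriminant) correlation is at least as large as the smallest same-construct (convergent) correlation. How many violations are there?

0

Disattenuated r (r / √(r_scale · r_new)):
  Scale C (disc): 0.37 / √(0.59·0.79) = 0.54
  Scale F (disc): 0.20 / √(0.74·0.79) = 0.26
  Scale E (disc): 0.59 / √(0.78·0.79) = 0.75
  Scale A (conv): 0.77 / √(0.76·0.79) = 0.99
  Scale D (disc): 0.56 / √(0.83·0.79) = 0.69
  Scale B (disc): 0.69 / √(0.67·0.79) = 0.95
Smallest convergent = 0.99. Discriminant values: 0.54, 0.26, 0.75, 0.69, 0.95; count ≥ 0.99 → 0.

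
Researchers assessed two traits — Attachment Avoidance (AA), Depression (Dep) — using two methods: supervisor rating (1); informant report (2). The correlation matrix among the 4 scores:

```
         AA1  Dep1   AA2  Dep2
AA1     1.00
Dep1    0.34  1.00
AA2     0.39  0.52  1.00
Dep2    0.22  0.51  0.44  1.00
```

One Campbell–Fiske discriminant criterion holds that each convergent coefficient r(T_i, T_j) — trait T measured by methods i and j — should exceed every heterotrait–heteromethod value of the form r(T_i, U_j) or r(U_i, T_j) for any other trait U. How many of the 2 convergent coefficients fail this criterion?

2

Convergent coefficients and their comparison sets:
AA (methods 1·2): 0.39 vs {0.22, 0.52} → fail.
Dep (methods 1·2): 0.51 vs {0.52, 0.22} → fail.
2 of 2 fail.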